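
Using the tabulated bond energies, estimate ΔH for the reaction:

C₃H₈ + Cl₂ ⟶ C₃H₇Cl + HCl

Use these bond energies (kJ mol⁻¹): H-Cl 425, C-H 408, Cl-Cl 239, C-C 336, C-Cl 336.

Bonds broken (reactants):
  C-C: 2 × 336 = 672
  C-H: 8 × 408 = 3264
  Cl-Cl: 1 × 239 = 239
  Σ(broken) = 4175 kJ
Bonds formed (products):
  C-C: 2 × 336 = 672
  C-Cl: 1 × 336 = 336
  C-H: 7 × 408 = 2856
  H-Cl: 1 × 425 = 425
  Σ(formed) = 4289 kJ
ΔH = Σ(broken) − Σ(formed) = 4175 − 4289 = −114 kJ

ΔH ≈ −114 kJ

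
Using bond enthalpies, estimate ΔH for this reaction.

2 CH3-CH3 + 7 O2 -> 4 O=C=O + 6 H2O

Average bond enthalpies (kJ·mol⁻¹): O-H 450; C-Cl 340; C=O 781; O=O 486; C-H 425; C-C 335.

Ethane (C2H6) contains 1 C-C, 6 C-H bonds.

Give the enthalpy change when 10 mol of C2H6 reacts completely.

ΔH = −12380 kJ

Bonds broken (reactants):
  C-C: 2 × 335 = 670
  C-H: 12 × 425 = 5100
  O=O: 7 × 486 = 3402
  Σ(broken) = 9172 kJ
Bonds formed (products):
  C=O: 8 × 781 = 6248
  O-H: 12 × 450 = 5400
  Σ(formed) = 11648 kJ
ΔH = Σ(broken) − Σ(formed) = 9172 − 11648 = −2476 kJ
For 5× the reaction as written: 5 × (−2476) = −12380 kJ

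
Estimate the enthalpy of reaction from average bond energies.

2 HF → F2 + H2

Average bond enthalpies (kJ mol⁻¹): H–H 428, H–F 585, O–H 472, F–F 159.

ΔH ≈ +583 kJ

Bonds broken (reactants):
  H–F: 2 × 585 = 1170
  Σ(broken) = 1170 kJ
Bonds formed (products):
  F–F: 1 × 159 = 159
  H–H: 1 × 428 = 428
  Σ(formed) = 587 kJ
ΔH = Σ(broken) − Σ(formed) = 1170 − 587 = +583 kJ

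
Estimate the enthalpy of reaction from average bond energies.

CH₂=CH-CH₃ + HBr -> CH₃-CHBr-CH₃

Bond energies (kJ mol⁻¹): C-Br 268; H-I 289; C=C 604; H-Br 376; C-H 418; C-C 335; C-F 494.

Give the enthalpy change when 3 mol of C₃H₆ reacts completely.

ΔH = −123 kJ

Bonds broken (reactants):
  C-C: 1 × 335 = 335
  C-H: 6 × 418 = 2508
  C=C: 1 × 604 = 604
  H-Br: 1 × 376 = 376
  Σ(broken) = 3823 kJ
Bonds formed (products):
  C-Br: 1 × 268 = 268
  C-C: 2 × 335 = 670
  C-H: 7 × 418 = 2926
  Σ(formed) = 3864 kJ
ΔH = Σ(broken) − Σ(formed) = 3823 − 3864 = −41 kJ
For 3× the reaction as written: 3 × (−41) = −123 kJ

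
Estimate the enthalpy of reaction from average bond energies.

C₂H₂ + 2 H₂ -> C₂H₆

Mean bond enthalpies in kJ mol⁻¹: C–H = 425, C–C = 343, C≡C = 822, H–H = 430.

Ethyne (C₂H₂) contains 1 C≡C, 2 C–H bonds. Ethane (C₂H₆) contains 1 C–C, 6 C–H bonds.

ΔH ≈ −361 kJ

Bonds broken (reactants):
  C≡C: 1 × 822 = 822
  C–H: 2 × 425 = 850
  H–H: 2 × 430 = 860
  Σ(broken) = 2532 kJ
Bonds formed (products):
  C–C: 1 × 343 = 343
  C–H: 6 × 425 = 2550
  Σ(formed) = 2893 kJ
ΔH = Σ(broken) − Σ(formed) = 2532 − 2893 = −361 kJ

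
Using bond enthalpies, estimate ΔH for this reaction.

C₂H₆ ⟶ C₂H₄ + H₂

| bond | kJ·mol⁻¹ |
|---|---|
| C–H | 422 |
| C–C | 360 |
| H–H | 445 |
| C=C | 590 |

Bonds broken (reactants):
  C–C: 1 × 360 = 360
  C–H: 6 × 422 = 2532
  Σ(broken) = 2892 kJ
Bonds formed (products):
  C–H: 4 × 422 = 1688
  C=C: 1 × 590 = 590
  H–H: 1 × 445 = 445
  Σ(formed) = 2723 kJ
ΔH = Σ(broken) − Σ(formed) = 2892 − 2723 = +169 kJ

ΔH ≈ +169 kJ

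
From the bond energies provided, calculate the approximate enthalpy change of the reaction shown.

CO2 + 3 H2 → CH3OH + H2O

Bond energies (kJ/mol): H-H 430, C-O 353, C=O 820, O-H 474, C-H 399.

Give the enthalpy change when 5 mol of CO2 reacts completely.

ΔH = −210 kJ

Bonds broken (reactants):
  C=O: 2 × 820 = 1640
  H-H: 3 × 430 = 1290
  Σ(broken) = 2930 kJ
Bonds formed (products):
  C-H: 3 × 399 = 1197
  C-O: 1 × 353 = 353
  O-H: 3 × 474 = 1422
  Σ(formed) = 2972 kJ
ΔH = Σ(broken) − Σ(formed) = 2930 − 2972 = −42 kJ
For 5× the reaction as written: 5 × (−42) = −210 kJ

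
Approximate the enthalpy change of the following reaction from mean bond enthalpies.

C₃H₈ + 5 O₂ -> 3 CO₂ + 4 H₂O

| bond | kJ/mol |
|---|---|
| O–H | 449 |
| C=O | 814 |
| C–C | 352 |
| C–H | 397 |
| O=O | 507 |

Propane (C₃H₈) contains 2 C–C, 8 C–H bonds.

ΔH ≈ −2061 kJ

Bonds broken (reactants):
  C–C: 2 × 352 = 704
  C–H: 8 × 397 = 3176
  O=O: 5 × 507 = 2535
  Σ(broken) = 6415 kJ
Bonds formed (products):
  C=O: 6 × 814 = 4884
  O–H: 8 × 449 = 3592
  Σ(formed) = 8476 kJ
ΔH = Σ(broken) − Σ(formed) = 6415 − 8476 = −2061 kJ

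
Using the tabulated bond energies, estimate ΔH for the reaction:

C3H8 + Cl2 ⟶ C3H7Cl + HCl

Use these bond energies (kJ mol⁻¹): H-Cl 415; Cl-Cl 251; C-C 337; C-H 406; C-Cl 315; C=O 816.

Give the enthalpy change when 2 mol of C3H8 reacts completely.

Bonds broken (reactants):
  C-C: 2 × 337 = 674
  C-H: 8 × 406 = 3248
  Cl-Cl: 1 × 251 = 251
  Σ(broken) = 4173 kJ
Bonds formed (products):
  C-C: 2 × 337 = 674
  C-Cl: 1 × 315 = 315
  C-H: 7 × 406 = 2842
  H-Cl: 1 × 415 = 415
  Σ(formed) = 4246 kJ
ΔH = Σ(broken) − Σ(formed) = 4173 − 4246 = −73 kJ
For 2× the reaction as written: 2 × (−73) = −146 kJ

ΔH = −146 kJ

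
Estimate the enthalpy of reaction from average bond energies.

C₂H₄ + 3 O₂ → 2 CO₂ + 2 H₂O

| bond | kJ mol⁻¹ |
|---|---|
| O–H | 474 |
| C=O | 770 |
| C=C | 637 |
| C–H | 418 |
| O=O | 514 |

Bonds broken (reactants):
  C–H: 4 × 418 = 1672
  C=C: 1 × 637 = 637
  O=O: 3 × 514 = 1542
  Σ(broken) = 3851 kJ
Bonds formed (products):
  C=O: 4 × 770 = 3080
  O–H: 4 × 474 = 1896
  Σ(formed) = 4976 kJ
ΔH = Σ(broken) − Σ(formed) = 3851 − 4976 = −1125 kJ

ΔH ≈ −1125 kJ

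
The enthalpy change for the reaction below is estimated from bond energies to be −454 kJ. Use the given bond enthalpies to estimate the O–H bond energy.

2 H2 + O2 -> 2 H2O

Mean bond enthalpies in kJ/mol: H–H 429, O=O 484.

D(O–H) ≈ 449 kJ/mol

Let D be the O–H bond energy.
Σ(broken) = 2×429 + 1×484 = 1342
Σ(formed) = 4×D = 4D
ΔH = Σ(broken) − Σ(formed) = (1342) − (4D) = +1342 − 4D
Setting this equal to −454 kJ gives 4D = 1796, so D = 449 kJ/mol.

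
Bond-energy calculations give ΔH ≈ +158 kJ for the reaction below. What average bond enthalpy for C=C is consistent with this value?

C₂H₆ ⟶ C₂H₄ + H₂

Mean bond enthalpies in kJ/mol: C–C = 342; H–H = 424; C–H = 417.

D(C=C) ≈ 594 kJ/mol

Let D be the C=C bond energy.
Σ(broken) = 1×342 + 6×417 = 2844
Σ(formed) = 4×417 + 1×D + 1×424 = 2092 + D
ΔH = Σ(broken) − Σ(formed) = (2844) − (2092 + D) = +752 − D
Setting this equal to +158 kJ gives D = 594 kJ/mol.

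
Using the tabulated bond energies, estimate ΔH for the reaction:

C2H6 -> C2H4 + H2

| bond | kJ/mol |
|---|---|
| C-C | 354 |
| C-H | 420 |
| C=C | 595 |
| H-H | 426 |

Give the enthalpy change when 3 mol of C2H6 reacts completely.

ΔH = +519 kJ

Bonds broken (reactants):
  C-C: 1 × 354 = 354
  C-H: 6 × 420 = 2520
  Σ(broken) = 2874 kJ
Bonds formed (products):
  C-H: 4 × 420 = 1680
  C=C: 1 × 595 = 595
  H-H: 1 × 426 = 426
  Σ(formed) = 2701 kJ
ΔH = Σ(broken) − Σ(formed) = 2874 − 2701 = +173 kJ
For 3× the reaction as written: 3 × (+173) = +519 kJ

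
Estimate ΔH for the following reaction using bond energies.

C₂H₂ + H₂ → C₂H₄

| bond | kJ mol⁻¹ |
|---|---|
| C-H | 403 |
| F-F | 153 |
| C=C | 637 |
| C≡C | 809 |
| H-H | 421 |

ΔH ≈ −213 kJ

Bonds broken (reactants):
  C≡C: 1 × 809 = 809
  C-H: 2 × 403 = 806
  H-H: 1 × 421 = 421
  Σ(broken) = 2036 kJ
Bonds formed (products):
  C-H: 4 × 403 = 1612
  C=C: 1 × 637 = 637
  Σ(formed) = 2249 kJ
ΔH = Σ(broken) − Σ(formed) = 2036 − 2249 = −213 kJ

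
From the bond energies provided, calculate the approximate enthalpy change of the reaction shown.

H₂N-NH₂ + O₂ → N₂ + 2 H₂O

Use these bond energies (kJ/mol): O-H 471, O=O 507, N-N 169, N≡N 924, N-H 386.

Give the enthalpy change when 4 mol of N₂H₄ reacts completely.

Bonds broken (reactants):
  N-H: 4 × 386 = 1544
  N-N: 1 × 169 = 169
  O=O: 1 × 507 = 507
  Σ(broken) = 2220 kJ
Bonds formed (products):
  N≡N: 1 × 924 = 924
  O-H: 4 × 471 = 1884
  Σ(formed) = 2808 kJ
ΔH = Σ(broken) − Σ(formed) = 2220 − 2808 = −588 kJ
For 4× the reaction as written: 4 × (−588) = −2352 kJ

ΔH = −2352 kJ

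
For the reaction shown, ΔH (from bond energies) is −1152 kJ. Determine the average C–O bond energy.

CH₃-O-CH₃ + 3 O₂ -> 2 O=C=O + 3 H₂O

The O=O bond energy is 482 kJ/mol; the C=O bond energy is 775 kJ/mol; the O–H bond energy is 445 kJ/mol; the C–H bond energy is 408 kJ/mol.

Let D be the C–O bond energy.
Σ(broken) = 6×408 + 2×D + 3×482 = 3894 + 2D
Σ(formed) = 4×775 + 6×445 = 5770
ΔH = Σ(broken) − Σ(formed) = (3894 + 2D) − (5770) = −1876 + 2D
Setting this equal to −1152 kJ gives 2D = 724, so D = 362 kJ/mol.

D(C–O) ≈ 362 kJ/mol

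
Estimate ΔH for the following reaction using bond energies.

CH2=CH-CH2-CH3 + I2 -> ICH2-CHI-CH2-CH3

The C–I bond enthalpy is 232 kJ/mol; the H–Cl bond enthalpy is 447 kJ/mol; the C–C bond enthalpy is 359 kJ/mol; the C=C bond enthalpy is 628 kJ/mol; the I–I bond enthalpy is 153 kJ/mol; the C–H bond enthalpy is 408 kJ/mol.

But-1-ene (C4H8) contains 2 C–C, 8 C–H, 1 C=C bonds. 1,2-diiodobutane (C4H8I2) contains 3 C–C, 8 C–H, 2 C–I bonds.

Bonds broken (reactants):
  C–C: 2 × 359 = 718
  C–H: 8 × 408 = 3264
  C=C: 1 × 628 = 628
  I–I: 1 × 153 = 153
  Σ(broken) = 4763 kJ
Bonds formed (products):
  C–C: 3 × 359 = 1077
  C–H: 8 × 408 = 3264
  C–I: 2 × 232 = 464
  Σ(formed) = 4805 kJ
ΔH = Σ(broken) − Σ(formed) = 4763 − 4805 = −42 kJ

ΔH ≈ −42 kJ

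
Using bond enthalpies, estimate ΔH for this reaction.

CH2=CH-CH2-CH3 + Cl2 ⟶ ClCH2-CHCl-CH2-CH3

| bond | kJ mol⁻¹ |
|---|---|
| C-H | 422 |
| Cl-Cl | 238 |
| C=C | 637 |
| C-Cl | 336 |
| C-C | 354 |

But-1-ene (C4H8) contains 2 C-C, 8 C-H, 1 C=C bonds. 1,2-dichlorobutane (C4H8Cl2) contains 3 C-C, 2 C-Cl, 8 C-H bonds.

Bonds broken (reactants):
  C-C: 2 × 354 = 708
  C-H: 8 × 422 = 3376
  C=C: 1 × 637 = 637
  Cl-Cl: 1 × 238 = 238
  Σ(broken) = 4959 kJ
Bonds formed (products):
  C-C: 3 × 354 = 1062
  C-Cl: 2 × 336 = 672
  C-H: 8 × 422 = 3376
  Σ(formed) = 5110 kJ
ΔH = Σ(broken) − Σ(formed) = 4959 − 5110 = −151 kJ

ΔH ≈ −151 kJ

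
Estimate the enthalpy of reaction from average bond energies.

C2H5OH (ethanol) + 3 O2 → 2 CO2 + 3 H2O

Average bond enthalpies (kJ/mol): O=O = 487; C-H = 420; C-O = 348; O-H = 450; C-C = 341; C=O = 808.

ΔH ≈ −1232 kJ

Bonds broken (reactants):
  C-C: 1 × 341 = 341
  C-H: 5 × 420 = 2100
  C-O: 1 × 348 = 348
  O-H: 1 × 450 = 450
  O=O: 3 × 487 = 1461
  Σ(broken) = 4700 kJ
Bonds formed (products):
  C=O: 4 × 808 = 3232
  O-H: 6 × 450 = 2700
  Σ(formed) = 5932 kJ
ΔH = Σ(broken) − Σ(formed) = 4700 − 5932 = −1232 kJ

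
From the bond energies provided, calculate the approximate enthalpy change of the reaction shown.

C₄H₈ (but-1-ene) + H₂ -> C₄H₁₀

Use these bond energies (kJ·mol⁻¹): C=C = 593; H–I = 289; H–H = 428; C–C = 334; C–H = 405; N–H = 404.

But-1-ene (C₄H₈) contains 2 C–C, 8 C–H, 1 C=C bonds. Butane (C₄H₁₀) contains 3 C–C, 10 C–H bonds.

Bonds broken (reactants):
  C–C: 2 × 334 = 668
  C–H: 8 × 405 = 3240
  C=C: 1 × 593 = 593
  H–H: 1 × 428 = 428
  Σ(broken) = 4929 kJ
Bonds formed (products):
  C–C: 3 × 334 = 1002
  C–H: 10 × 405 = 4050
  Σ(formed) = 5052 kJ
ΔH = Σ(broken) − Σ(formed) = 4929 − 5052 = −123 kJ

ΔH ≈ −123 kJ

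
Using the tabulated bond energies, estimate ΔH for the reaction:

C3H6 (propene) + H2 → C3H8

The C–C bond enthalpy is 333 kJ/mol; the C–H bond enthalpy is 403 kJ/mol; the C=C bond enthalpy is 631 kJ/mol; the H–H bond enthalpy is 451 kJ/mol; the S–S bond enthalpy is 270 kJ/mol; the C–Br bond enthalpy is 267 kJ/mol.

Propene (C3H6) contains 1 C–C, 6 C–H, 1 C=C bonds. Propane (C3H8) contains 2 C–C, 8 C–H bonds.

Bonds broken (reactants):
  C–C: 1 × 333 = 333
  C–H: 6 × 403 = 2418
  C=C: 1 × 631 = 631
  H–H: 1 × 451 = 451
  Σ(broken) = 3833 kJ
Bonds formed (products):
  C–C: 2 × 333 = 666
  C–H: 8 × 403 = 3224
  Σ(formed) = 3890 kJ
ΔH = Σ(broken) − Σ(formed) = 3833 − 3890 = −57 kJ

ΔH ≈ −57 kJ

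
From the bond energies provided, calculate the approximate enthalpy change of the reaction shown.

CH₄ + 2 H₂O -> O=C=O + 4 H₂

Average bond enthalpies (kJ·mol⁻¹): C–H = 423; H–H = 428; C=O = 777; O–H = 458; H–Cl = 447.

ΔH ≈ +258 kJ

Bonds broken (reactants):
  C–H: 4 × 423 = 1692
  O–H: 4 × 458 = 1832
  Σ(broken) = 3524 kJ
Bonds formed (products):
  C=O: 2 × 777 = 1554
  H–H: 4 × 428 = 1712
  Σ(formed) = 3266 kJ
ΔH = Σ(broken) − Σ(formed) = 3524 − 3266 = +258 kJ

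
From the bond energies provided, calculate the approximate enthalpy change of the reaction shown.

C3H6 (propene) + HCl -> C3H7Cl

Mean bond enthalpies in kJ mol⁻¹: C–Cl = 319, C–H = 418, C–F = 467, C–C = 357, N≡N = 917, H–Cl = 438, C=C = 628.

ΔH ≈ −28 kJ

Bonds broken (reactants):
  C–C: 1 × 357 = 357
  C–H: 6 × 418 = 2508
  C=C: 1 × 628 = 628
  H–Cl: 1 × 438 = 438
  Σ(broken) = 3931 kJ
Bonds formed (products):
  C–C: 2 × 357 = 714
  C–Cl: 1 × 319 = 319
  C–H: 7 × 418 = 2926
  Σ(formed) = 3959 kJ
ΔH = Σ(broken) − Σ(formed) = 3931 − 3959 = −28 kJ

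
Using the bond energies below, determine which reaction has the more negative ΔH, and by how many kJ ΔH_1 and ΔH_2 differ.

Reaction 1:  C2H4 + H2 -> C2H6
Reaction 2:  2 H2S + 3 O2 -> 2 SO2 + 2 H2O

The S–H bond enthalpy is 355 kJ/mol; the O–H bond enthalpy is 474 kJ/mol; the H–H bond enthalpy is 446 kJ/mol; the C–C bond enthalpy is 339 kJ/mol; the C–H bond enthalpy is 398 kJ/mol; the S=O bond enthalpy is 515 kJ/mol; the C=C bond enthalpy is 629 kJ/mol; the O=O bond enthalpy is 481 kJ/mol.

Reaction 2, by 1033 kJ

Reaction 1:
  Bonds broken (reactants):
    C–H: 4 × 398 = 1592
    C=C: 1 × 629 = 629
    H–H: 1 × 446 = 446
    Σ(broken) = 2667 kJ
  Bonds formed (products):
    C–C: 1 × 339 = 339
    C–H: 6 × 398 = 2388
    Σ(formed) = 2727 kJ
  ΔH_1 = 2667 − 2727 = −60 kJ
Reaction 2:
  Bonds broken (reactants):
    O=O: 3 × 481 = 1443
    S–H: 4 × 355 = 1420
    Σ(broken) = 2863 kJ
  Bonds formed (products):
    O–H: 4 × 474 = 1896
    S=O: 4 × 515 = 2060
    Σ(formed) = 3956 kJ
  ΔH_2 = 2863 − 3956 = −1093 kJ
ΔH_1 − ΔH_2 = +1033 kJ, so reaction 2 has the more negative ΔH; |ΔH_1 − ΔH_2| = 1033 kJ.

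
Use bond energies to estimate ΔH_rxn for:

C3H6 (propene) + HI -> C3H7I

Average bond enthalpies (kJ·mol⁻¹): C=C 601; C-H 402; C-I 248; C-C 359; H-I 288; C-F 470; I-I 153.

Bonds broken (reactants):
  C-C: 1 × 359 = 359
  C-H: 6 × 402 = 2412
  C=C: 1 × 601 = 601
  H-I: 1 × 288 = 288
  Σ(broken) = 3660 kJ
Bonds formed (products):
  C-C: 2 × 359 = 718
  C-H: 7 × 402 = 2814
  C-I: 1 × 248 = 248
  Σ(formed) = 3780 kJ
ΔH = Σ(broken) − Σ(formed) = 3660 − 3780 = −120 kJ

ΔH ≈ −120 kJ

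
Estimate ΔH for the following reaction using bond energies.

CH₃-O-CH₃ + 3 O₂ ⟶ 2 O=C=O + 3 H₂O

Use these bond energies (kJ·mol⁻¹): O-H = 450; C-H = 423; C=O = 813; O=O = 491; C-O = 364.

Bonds broken (reactants):
  C-H: 6 × 423 = 2538
  C-O: 2 × 364 = 728
  O=O: 3 × 491 = 1473
  Σ(broken) = 4739 kJ
Bonds formed (products):
  C=O: 4 × 813 = 3252
  O-H: 6 × 450 = 2700
  Σ(formed) = 5952 kJ
ΔH = Σ(broken) − Σ(formed) = 4739 − 5952 = −1213 kJ

ΔH ≈ −1213 kJ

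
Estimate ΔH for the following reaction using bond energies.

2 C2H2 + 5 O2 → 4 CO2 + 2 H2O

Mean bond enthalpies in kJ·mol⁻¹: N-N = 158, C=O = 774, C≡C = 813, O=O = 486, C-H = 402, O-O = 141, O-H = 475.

ΔH ≈ −2428 kJ

Bonds broken (reactants):
  C≡C: 2 × 813 = 1626
  C-H: 4 × 402 = 1608
  O=O: 5 × 486 = 2430
  Σ(broken) = 5664 kJ
Bonds formed (products):
  C=O: 8 × 774 = 6192
  O-H: 4 × 475 = 1900
  Σ(formed) = 8092 kJ
ΔH = Σ(broken) − Σ(formed) = 5664 − 8092 = −2428 kJ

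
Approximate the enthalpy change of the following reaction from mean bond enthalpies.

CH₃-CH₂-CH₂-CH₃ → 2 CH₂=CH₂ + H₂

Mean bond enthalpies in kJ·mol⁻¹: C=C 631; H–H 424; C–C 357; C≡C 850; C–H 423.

ΔH ≈ +231 kJ

Bonds broken (reactants):
  C–C: 3 × 357 = 1071
  C–H: 10 × 423 = 4230
  Σ(broken) = 5301 kJ
Bonds formed (products):
  C–H: 8 × 423 = 3384
  C=C: 2 × 631 = 1262
  H–H: 1 × 424 = 424
  Σ(formed) = 5070 kJ
ΔH = Σ(broken) − Σ(formed) = 5301 − 5070 = +231 kJ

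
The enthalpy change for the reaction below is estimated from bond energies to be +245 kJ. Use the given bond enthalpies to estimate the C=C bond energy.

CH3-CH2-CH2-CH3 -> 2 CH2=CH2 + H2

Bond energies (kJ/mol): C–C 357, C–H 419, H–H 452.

D(C=C) ≈ 606 kJ/mol

Let D be the C=C bond energy.
Σ(broken) = 3×357 + 10×419 = 5261
Σ(formed) = 8×419 + 2×D + 1×452 = 3804 + 2D
ΔH = Σ(broken) − Σ(formed) = (5261) − (3804 + 2D) = +1457 − 2D
Setting this equal to +245 kJ gives 2D = 1212, so D = 606 kJ/mol.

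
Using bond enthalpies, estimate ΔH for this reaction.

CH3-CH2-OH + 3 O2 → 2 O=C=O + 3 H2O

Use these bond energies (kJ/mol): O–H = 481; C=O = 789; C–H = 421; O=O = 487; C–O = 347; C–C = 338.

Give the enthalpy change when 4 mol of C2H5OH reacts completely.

ΔH = −5240 kJ

Bonds broken (reactants):
  C–C: 1 × 338 = 338
  C–H: 5 × 421 = 2105
  C–O: 1 × 347 = 347
  O–H: 1 × 481 = 481
  O=O: 3 × 487 = 1461
  Σ(broken) = 4732 kJ
Bonds formed (products):
  C=O: 4 × 789 = 3156
  O–H: 6 × 481 = 2886
  Σ(formed) = 6042 kJ
ΔH = Σ(broken) − Σ(formed) = 4732 − 6042 = −1310 kJ
For 4× the reaction as written: 4 × (−1310) = −5240 kJ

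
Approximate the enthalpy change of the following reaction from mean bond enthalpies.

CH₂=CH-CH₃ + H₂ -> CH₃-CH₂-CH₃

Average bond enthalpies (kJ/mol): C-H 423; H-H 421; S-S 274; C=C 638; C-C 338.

ΔH ≈ −125 kJ

Bonds broken (reactants):
  C-C: 1 × 338 = 338
  C-H: 6 × 423 = 2538
  C=C: 1 × 638 = 638
  H-H: 1 × 421 = 421
  Σ(broken) = 3935 kJ
Bonds formed (products):
  C-C: 2 × 338 = 676
  C-H: 8 × 423 = 3384
  Σ(formed) = 4060 kJ
ΔH = Σ(broken) − Σ(formed) = 3935 − 4060 = −125 kJ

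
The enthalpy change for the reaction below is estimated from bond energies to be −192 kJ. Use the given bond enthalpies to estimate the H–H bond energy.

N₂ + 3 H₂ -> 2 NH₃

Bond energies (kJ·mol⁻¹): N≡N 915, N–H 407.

Let D be the H–H bond energy.
Σ(broken) = 3×D + 1×915 = 915 + 3D
Σ(formed) = 6×407 = 2442
ΔH = Σ(broken) − Σ(formed) = (915 + 3D) − (2442) = −1527 + 3D
Setting this equal to −192 kJ gives 3D = 1335, so D = 445 kJ/mol.

D(H–H) ≈ 445 kJ/mol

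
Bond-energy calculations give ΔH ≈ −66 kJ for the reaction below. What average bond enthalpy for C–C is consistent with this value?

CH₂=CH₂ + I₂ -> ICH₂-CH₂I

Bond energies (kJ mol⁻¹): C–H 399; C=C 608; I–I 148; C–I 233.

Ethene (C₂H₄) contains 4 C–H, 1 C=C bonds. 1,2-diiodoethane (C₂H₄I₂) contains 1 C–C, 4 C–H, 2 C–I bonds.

D(C–C) ≈ 356 kJ/mol

Let D be the C–C bond energy.
Σ(broken) = 4×399 + 1×608 + 1×148 = 2352
Σ(formed) = 1×D + 4×399 + 2×233 = 2062 + D
ΔH = Σ(broken) − Σ(formed) = (2352) − (2062 + D) = +290 − D
Setting this equal to −66 kJ gives D = 356 kJ/mol.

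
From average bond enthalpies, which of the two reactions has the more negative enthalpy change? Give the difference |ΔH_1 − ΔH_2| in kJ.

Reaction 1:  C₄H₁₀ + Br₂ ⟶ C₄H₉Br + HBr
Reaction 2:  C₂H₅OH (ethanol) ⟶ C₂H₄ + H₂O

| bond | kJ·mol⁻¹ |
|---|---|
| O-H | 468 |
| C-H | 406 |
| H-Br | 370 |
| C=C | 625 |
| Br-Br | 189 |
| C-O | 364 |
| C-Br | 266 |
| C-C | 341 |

Reaction 1, by 59 kJ

Reaction 1:
  Bonds broken (reactants):
    Br-Br: 1 × 189 = 189
    C-C: 3 × 341 = 1023
    C-H: 10 × 406 = 4060
    Σ(broken) = 5272 kJ
  Bonds formed (products):
    C-Br: 1 × 266 = 266
    C-C: 3 × 341 = 1023
    C-H: 9 × 406 = 3654
    H-Br: 1 × 370 = 370
    Σ(formed) = 5313 kJ
  ΔH_1 = 5272 − 5313 = −41 kJ
Reaction 2:
  Bonds broken (reactants):
    C-C: 1 × 341 = 341
    C-H: 5 × 406 = 2030
    C-O: 1 × 364 = 364
    O-H: 1 × 468 = 468
    Σ(broken) = 3203 kJ
  Bonds formed (products):
    C-H: 4 × 406 = 1624
    C=C: 1 × 625 = 625
    O-H: 2 × 468 = 936
    Σ(formed) = 3185 kJ
  ΔH_2 = 3203 − 3185 = +18 kJ
ΔH_1 − ΔH_2 = −59 kJ, so reaction 1 has the more negative ΔH; |ΔH_1 − ΔH_2| = 59 kJ.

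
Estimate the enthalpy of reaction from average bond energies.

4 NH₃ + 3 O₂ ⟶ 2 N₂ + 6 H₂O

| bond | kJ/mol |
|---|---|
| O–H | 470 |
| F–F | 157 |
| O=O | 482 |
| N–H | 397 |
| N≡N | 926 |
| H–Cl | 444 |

ΔH ≈ −1282 kJ

Bonds broken (reactants):
  N–H: 12 × 397 = 4764
  O=O: 3 × 482 = 1446
  Σ(broken) = 6210 kJ
Bonds formed (products):
  N≡N: 2 × 926 = 1852
  O–H: 12 × 470 = 5640
  Σ(formed) = 7492 kJ
ΔH = Σ(broken) − Σ(formed) = 6210 − 7492 = −1282 kJ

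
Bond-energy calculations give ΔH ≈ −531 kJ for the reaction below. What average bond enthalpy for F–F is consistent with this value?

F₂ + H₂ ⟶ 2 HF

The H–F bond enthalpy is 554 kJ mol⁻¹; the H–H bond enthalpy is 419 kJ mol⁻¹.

Let D be the F–F bond energy.
Σ(broken) = 1×D + 1×419 = 419 + D
Σ(formed) = 2×554 = 1108
ΔH = Σ(broken) − Σ(formed) = (419 + D) − (1108) = −689 + D
Setting this equal to −531 kJ gives D = 158 kJ/mol.

D(F–F) ≈ 158 kJ/mol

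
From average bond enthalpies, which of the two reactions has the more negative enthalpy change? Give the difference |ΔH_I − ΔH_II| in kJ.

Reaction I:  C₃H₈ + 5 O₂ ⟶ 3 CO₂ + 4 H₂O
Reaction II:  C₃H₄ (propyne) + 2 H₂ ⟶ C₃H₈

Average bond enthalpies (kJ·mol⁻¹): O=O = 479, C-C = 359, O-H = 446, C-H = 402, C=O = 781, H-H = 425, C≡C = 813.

Reaction I, by 1621 kJ

Reaction I:
  Bonds broken (reactants):
    C-C: 2 × 359 = 718
    C-H: 8 × 402 = 3216
    O=O: 5 × 479 = 2395
    Σ(broken) = 6329 kJ
  Bonds formed (products):
    C=O: 6 × 781 = 4686
    O-H: 8 × 446 = 3568
    Σ(formed) = 8254 kJ
  ΔH_I = 6329 − 8254 = −1925 kJ
Reaction II:
  Bonds broken (reactants):
    C≡C: 1 × 813 = 813
    C-C: 1 × 359 = 359
    C-H: 4 × 402 = 1608
    H-H: 2 × 425 = 850
    Σ(broken) = 3630 kJ
  Bonds formed (products):
    C-C: 2 × 359 = 718
    C-H: 8 × 402 = 3216
    Σ(formed) = 3934 kJ
  ΔH_II = 3630 − 3934 = −304 kJ
ΔH_I − ΔH_II = −1621 kJ, so reaction I has the more negative ΔH; |ΔH_I − ΔH_II| = 1621 kJ.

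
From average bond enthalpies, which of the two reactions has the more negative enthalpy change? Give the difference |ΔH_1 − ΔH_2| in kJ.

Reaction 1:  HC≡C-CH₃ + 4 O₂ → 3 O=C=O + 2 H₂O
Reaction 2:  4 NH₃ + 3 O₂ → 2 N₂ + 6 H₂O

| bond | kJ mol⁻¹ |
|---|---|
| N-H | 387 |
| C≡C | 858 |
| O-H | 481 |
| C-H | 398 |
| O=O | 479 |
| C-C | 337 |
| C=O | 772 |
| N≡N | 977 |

Reaction 1, by 208 kJ

Reaction 1:
  Bonds broken (reactants):
    C≡C: 1 × 858 = 858
    C-C: 1 × 337 = 337
    C-H: 4 × 398 = 1592
    O=O: 4 × 479 = 1916
    Σ(broken) = 4703 kJ
  Bonds formed (products):
    C=O: 6 × 772 = 4632
    O-H: 4 × 481 = 1924
    Σ(formed) = 6556 kJ
  ΔH_1 = 4703 − 6556 = −1853 kJ
Reaction 2:
  Bonds broken (reactants):
    N-H: 12 × 387 = 4644
    O=O: 3 × 479 = 1437
    Σ(broken) = 6081 kJ
  Bonds formed (products):
    N≡N: 2 × 977 = 1954
    O-H: 12 × 481 = 5772
    Σ(formed) = 7726 kJ
  ΔH_2 = 6081 − 7726 = −1645 kJ
ΔH_1 − ΔH_2 = −208 kJ, so reaction 1 has the more negative ΔH; |ΔH_1 − ΔH_2| = 208 kJ.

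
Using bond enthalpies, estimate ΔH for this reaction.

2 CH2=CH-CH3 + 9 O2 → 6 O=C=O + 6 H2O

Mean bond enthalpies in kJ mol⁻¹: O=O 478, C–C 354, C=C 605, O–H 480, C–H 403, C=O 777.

Bonds broken (reactants):
  C–C: 2 × 354 = 708
  C–H: 12 × 403 = 4836
  C=C: 2 × 605 = 1210
  O=O: 9 × 478 = 4302
  Σ(broken) = 11056 kJ
Bonds formed (products):
  C=O: 12 × 777 = 9324
  O–H: 12 × 480 = 5760
  Σ(formed) = 15084 kJ
ΔH = Σ(broken) − Σ(formed) = 11056 − 15084 = −4028 kJ

ΔH ≈ −4028 kJ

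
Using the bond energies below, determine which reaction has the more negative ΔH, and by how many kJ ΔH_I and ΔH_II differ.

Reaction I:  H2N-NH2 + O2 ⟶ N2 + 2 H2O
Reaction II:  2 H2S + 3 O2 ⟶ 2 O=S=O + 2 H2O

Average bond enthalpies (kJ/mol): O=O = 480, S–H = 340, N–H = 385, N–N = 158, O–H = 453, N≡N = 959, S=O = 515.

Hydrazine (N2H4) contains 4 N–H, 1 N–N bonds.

Reaction I:
  Bonds broken (reactants):
    N–H: 4 × 385 = 1540
    N–N: 1 × 158 = 158
    O=O: 1 × 480 = 480
    Σ(broken) = 2178 kJ
  Bonds formed (products):
    N≡N: 1 × 959 = 959
    O–H: 4 × 453 = 1812
    Σ(formed) = 2771 kJ
  ΔH_I = 2178 − 2771 = −593 kJ
Reaction II:
  Bonds broken (reactants):
    O=O: 3 × 480 = 1440
    S–H: 4 × 340 = 1360
    Σ(broken) = 2800 kJ
  Bonds formed (products):
    O–H: 4 × 453 = 1812
    S=O: 4 × 515 = 2060
    Σ(formed) = 3872 kJ
  ΔH_II = 2800 − 3872 = −1072 kJ
ΔH_I − ΔH_II = +479 kJ, so reaction II has the more negative ΔH; |ΔH_I − ΔH_II| = 479 kJ.

Reaction II, by 479 kJ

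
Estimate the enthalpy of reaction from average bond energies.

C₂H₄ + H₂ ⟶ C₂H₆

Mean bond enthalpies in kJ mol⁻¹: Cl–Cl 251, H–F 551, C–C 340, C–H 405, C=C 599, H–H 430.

Bonds broken (reactants):
  C–H: 4 × 405 = 1620
  C=C: 1 × 599 = 599
  H–H: 1 × 430 = 430
  Σ(broken) = 2649 kJ
Bonds formed (products):
  C–C: 1 × 340 = 340
  C–H: 6 × 405 = 2430
  Σ(formed) = 2770 kJ
ΔH = Σ(broken) − Σ(formed) = 2649 − 2770 = −121 kJ

ΔH ≈ −121 kJ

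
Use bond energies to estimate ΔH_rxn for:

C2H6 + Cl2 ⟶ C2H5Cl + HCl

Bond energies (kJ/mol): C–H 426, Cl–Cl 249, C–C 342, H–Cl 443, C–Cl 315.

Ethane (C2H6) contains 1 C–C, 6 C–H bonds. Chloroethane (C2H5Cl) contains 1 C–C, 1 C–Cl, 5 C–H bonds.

ΔH ≈ −83 kJ

Bonds broken (reactants):
  C–C: 1 × 342 = 342
  C–H: 6 × 426 = 2556
  Cl–Cl: 1 × 249 = 249
  Σ(broken) = 3147 kJ
Bonds formed (products):
  C–C: 1 × 342 = 342
  C–Cl: 1 × 315 = 315
  C–H: 5 × 426 = 2130
  H–Cl: 1 × 443 = 443
  Σ(formed) = 3230 kJ
ΔH = Σ(broken) − Σ(formed) = 3147 − 3230 = −83 kJ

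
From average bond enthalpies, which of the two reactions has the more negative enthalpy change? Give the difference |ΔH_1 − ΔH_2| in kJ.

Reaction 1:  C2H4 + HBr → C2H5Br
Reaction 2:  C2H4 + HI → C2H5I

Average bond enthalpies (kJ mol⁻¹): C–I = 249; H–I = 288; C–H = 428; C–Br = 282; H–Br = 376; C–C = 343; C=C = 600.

Reaction 1:
  Bonds broken (reactants):
    C–H: 4 × 428 = 1712
    C=C: 1 × 600 = 600
    H–Br: 1 × 376 = 376
    Σ(broken) = 2688 kJ
  Bonds formed (products):
    C–Br: 1 × 282 = 282
    C–C: 1 × 343 = 343
    C–H: 5 × 428 = 2140
    Σ(formed) = 2765 kJ
  ΔH_1 = 2688 − 2765 = −77 kJ
Reaction 2:
  Bonds broken (reactants):
    C–H: 4 × 428 = 1712
    C=C: 1 × 600 = 600
    H–I: 1 × 288 = 288
    Σ(broken) = 2600 kJ
  Bonds formed (products):
    C–C: 1 × 343 = 343
    C–H: 5 × 428 = 2140
    C–I: 1 × 249 = 249
    Σ(formed) = 2732 kJ
  ΔH_2 = 2600 − 2732 = −132 kJ
ΔH_1 − ΔH_2 = +55 kJ, so reaction 2 has the more negative ΔH; |ΔH_1 − ΔH_2| = 55 kJ.

Reaction 2, by 55 kJ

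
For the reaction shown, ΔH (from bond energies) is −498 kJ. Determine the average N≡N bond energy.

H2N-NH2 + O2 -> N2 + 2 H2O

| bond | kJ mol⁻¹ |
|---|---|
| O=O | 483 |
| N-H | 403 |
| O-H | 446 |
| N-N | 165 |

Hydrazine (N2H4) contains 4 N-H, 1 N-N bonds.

Let D be the N≡N bond energy.
Σ(broken) = 4×403 + 1×165 + 1×483 = 2260
Σ(formed) = 1×D + 4×446 = 1784 + D
ΔH = Σ(broken) − Σ(formed) = (2260) − (1784 + D) = +476 − D
Setting this equal to −498 kJ gives D = 974 kJ/mol.

D(N≡N) ≈ 974 kJ/mol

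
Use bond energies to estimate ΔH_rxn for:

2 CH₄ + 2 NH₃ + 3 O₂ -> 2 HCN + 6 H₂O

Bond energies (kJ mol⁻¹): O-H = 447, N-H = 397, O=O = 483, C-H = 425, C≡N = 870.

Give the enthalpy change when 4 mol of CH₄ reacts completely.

Bonds broken (reactants):
  C-H: 8 × 425 = 3400
  N-H: 6 × 397 = 2382
  O=O: 3 × 483 = 1449
  Σ(broken) = 7231 kJ
Bonds formed (products):
  C≡N: 2 × 870 = 1740
  C-H: 2 × 425 = 850
  O-H: 12 × 447 = 5364
  Σ(formed) = 7954 kJ
ΔH = Σ(broken) − Σ(formed) = 7231 − 7954 = −723 kJ
For 2× the reaction as written: 2 × (−723) = −1446 kJ

ΔH = −1446 kJ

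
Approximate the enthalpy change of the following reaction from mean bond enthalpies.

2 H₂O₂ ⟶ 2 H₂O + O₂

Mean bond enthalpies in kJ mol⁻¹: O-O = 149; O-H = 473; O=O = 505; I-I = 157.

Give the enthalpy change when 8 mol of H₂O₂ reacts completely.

Bonds broken (reactants):
  O-H: 4 × 473 = 1892
  O-O: 2 × 149 = 298
  Σ(broken) = 2190 kJ
Bonds formed (products):
  O-H: 4 × 473 = 1892
  O=O: 1 × 505 = 505
  Σ(formed) = 2397 kJ
ΔH = Σ(broken) − Σ(formed) = 2190 − 2397 = −207 kJ
For 4× the reaction as written: 4 × (−207) = −828 kJ

ΔH = −828 kJ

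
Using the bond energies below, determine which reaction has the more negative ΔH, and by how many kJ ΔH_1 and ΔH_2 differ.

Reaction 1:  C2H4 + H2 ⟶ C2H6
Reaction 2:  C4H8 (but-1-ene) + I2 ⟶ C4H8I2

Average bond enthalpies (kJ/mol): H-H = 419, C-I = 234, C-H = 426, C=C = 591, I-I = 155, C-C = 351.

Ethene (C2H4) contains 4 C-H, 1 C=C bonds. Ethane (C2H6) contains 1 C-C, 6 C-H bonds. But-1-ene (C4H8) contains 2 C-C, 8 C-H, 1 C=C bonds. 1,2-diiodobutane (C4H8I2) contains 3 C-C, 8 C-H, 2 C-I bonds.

Reaction 1, by 120 kJ

Reaction 1:
  Bonds broken (reactants):
    C-H: 4 × 426 = 1704
    C=C: 1 × 591 = 591
    H-H: 1 × 419 = 419
    Σ(broken) = 2714 kJ
  Bonds formed (products):
    C-C: 1 × 351 = 351
    C-H: 6 × 426 = 2556
    Σ(formed) = 2907 kJ
  ΔH_1 = 2714 − 2907 = −193 kJ
Reaction 2:
  Bonds broken (reactants):
    C-C: 2 × 351 = 702
    C-H: 8 × 426 = 3408
    C=C: 1 × 591 = 591
    I-I: 1 × 155 = 155
    Σ(broken) = 4856 kJ
  Bonds formed (products):
    C-C: 3 × 351 = 1053
    C-H: 8 × 426 = 3408
    C-I: 2 × 234 = 468
    Σ(formed) = 4929 kJ
  ΔH_2 = 4856 − 4929 = −73 kJ
ΔH_1 − ΔH_2 = −120 kJ, so reaction 1 has the more negative ΔH; |ΔH_1 − ΔH_2| = 120 kJ.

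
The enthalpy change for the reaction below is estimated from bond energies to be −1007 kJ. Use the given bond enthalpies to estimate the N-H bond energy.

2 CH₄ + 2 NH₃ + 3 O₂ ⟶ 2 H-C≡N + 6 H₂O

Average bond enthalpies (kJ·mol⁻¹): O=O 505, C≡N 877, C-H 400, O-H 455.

Let D be the N-H bond energy.
Σ(broken) = 8×400 + 6×D + 3×505 = 4715 + 6D
Σ(formed) = 2×877 + 2×400 + 12×455 = 8014
ΔH = Σ(broken) − Σ(formed) = (4715 + 6D) − (8014) = −3299 + 6D
Setting this equal to −1007 kJ gives 6D = 2292, so D = 382 kJ/mol.

D(N-H) ≈ 382 kJ/mol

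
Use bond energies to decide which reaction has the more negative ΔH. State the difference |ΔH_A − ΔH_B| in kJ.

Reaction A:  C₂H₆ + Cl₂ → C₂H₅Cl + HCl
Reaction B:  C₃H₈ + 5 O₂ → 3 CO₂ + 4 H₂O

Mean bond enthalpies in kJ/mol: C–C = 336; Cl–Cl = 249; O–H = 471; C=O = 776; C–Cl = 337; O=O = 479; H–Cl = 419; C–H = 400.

Reaction A:
  Bonds broken (reactants):
    C–C: 1 × 336 = 336
    C–H: 6 × 400 = 2400
    Cl–Cl: 1 × 249 = 249
    Σ(broken) = 2985 kJ
  Bonds formed (products):
    C–C: 1 × 336 = 336
    C–Cl: 1 × 337 = 337
    C–H: 5 × 400 = 2000
    H–Cl: 1 × 419 = 419
    Σ(formed) = 3092 kJ
  ΔH_A = 2985 − 3092 = −107 kJ
Reaction B:
  Bonds broken (reactants):
    C–C: 2 × 336 = 672
    C–H: 8 × 400 = 3200
    O=O: 5 × 479 = 2395
    Σ(broken) = 6267 kJ
  Bonds formed (products):
    C=O: 6 × 776 = 4656
    O–H: 8 × 471 = 3768
    Σ(formed) = 8424 kJ
  ΔH_B = 6267 − 8424 = −2157 kJ
ΔH_A − ΔH_B = +2050 kJ, so reaction B has the more negative ΔH; |ΔH_A − ΔH_B| = 2050 kJ.

Reaction B, by 2050 kJ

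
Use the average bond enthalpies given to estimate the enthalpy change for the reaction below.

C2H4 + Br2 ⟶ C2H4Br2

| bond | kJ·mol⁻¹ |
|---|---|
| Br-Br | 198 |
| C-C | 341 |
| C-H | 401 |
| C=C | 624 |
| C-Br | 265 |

Bonds broken (reactants):
  Br-Br: 1 × 198 = 198
  C-H: 4 × 401 = 1604
  C=C: 1 × 624 = 624
  Σ(broken) = 2426 kJ
Bonds formed (products):
  C-Br: 2 × 265 = 530
  C-C: 1 × 341 = 341
  C-H: 4 × 401 = 1604
  Σ(formed) = 2475 kJ
ΔH = Σ(broken) − Σ(formed) = 2426 − 2475 = −49 kJ

ΔH ≈ −49 kJ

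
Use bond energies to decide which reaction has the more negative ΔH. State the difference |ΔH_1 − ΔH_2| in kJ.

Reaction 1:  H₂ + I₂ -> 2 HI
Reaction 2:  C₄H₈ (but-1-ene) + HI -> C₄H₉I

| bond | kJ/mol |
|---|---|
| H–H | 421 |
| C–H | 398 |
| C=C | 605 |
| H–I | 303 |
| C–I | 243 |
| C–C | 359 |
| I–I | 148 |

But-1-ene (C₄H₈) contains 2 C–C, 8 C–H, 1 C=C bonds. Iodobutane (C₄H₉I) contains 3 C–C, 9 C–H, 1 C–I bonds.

Reaction 2, by 55 kJ

Reaction 1:
  Bonds broken (reactants):
    H–H: 1 × 421 = 421
    I–I: 1 × 148 = 148
    Σ(broken) = 569 kJ
  Bonds formed (products):
    H–I: 2 × 303 = 606
    Σ(formed) = 606 kJ
  ΔH_1 = 569 − 606 = −37 kJ
Reaction 2:
  Bonds broken (reactants):
    C–C: 2 × 359 = 718
    C–H: 8 × 398 = 3184
    C=C: 1 × 605 = 605
    H–I: 1 × 303 = 303
    Σ(broken) = 4810 kJ
  Bonds formed (products):
    C–C: 3 × 359 = 1077
    C–H: 9 × 398 = 3582
    C–I: 1 × 243 = 243
    Σ(formed) = 4902 kJ
  ΔH_2 = 4810 − 4902 = −92 kJ
ΔH_1 − ΔH_2 = +55 kJ, so reaction 2 has the more negative ΔH; |ΔH_1 − ΔH_2| = 55 kJ.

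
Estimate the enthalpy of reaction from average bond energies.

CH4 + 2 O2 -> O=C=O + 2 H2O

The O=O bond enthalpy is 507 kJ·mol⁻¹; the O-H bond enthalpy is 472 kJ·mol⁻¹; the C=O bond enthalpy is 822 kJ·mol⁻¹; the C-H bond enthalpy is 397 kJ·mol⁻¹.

ΔH ≈ −930 kJ

Bonds broken (reactants):
  C-H: 4 × 397 = 1588
  O=O: 2 × 507 = 1014
  Σ(broken) = 2602 kJ
Bonds formed (products):
  C=O: 2 × 822 = 1644
  O-H: 4 × 472 = 1888
  Σ(formed) = 3532 kJ
ΔH = Σ(broken) − Σ(formed) = 2602 − 3532 = −930 kJ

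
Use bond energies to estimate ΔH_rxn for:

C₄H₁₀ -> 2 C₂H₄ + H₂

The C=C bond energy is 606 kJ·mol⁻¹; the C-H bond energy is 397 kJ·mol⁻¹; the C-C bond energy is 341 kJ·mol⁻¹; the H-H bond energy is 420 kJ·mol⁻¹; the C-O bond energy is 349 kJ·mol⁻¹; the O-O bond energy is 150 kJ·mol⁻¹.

Bonds broken (reactants):
  C-C: 3 × 341 = 1023
  C-H: 10 × 397 = 3970
  Σ(broken) = 4993 kJ
Bonds formed (products):
  C-H: 8 × 397 = 3176
  C=C: 2 × 606 = 1212
  H-H: 1 × 420 = 420
  Σ(formed) = 4808 kJ
ΔH = Σ(broken) − Σ(formed) = 4993 − 4808 = +185 kJ

ΔH ≈ +185 kJ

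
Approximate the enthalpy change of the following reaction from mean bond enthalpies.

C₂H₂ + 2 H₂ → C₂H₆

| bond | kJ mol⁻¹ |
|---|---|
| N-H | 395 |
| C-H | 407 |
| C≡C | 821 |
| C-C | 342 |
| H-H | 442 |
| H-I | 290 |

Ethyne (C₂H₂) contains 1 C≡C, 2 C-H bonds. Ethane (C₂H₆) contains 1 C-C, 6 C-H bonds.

ΔH ≈ −265 kJ

Bonds broken (reactants):
  C≡C: 1 × 821 = 821
  C-H: 2 × 407 = 814
  H-H: 2 × 442 = 884
  Σ(broken) = 2519 kJ
Bonds formed (products):
  C-C: 1 × 342 = 342
  C-H: 6 × 407 = 2442
  Σ(formed) = 2784 kJ
ΔH = Σ(broken) − Σ(formed) = 2519 − 2784 = −265 kJ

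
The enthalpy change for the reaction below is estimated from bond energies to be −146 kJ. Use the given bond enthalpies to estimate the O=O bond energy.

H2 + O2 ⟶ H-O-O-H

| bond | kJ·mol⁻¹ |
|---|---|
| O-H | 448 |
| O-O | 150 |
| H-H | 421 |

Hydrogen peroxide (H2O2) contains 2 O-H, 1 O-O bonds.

Let D be the O=O bond energy.
Σ(broken) = 1×421 + 1×D = 421 + D
Σ(formed) = 2×448 + 1×150 = 1046
ΔH = Σ(broken) − Σ(formed) = (421 + D) − (1046) = −625 + D
Setting this equal to −146 kJ gives D = 479 kJ/mol.

D(O=O) ≈ 479 kJ/mol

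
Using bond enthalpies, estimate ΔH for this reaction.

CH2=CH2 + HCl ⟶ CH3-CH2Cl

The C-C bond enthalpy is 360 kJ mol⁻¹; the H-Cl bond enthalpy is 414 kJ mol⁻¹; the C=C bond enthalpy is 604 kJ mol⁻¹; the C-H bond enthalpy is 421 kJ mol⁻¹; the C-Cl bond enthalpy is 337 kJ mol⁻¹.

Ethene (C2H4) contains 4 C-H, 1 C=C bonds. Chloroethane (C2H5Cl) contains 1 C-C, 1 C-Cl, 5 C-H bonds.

ΔH ≈ −100 kJ

Bonds broken (reactants):
  C-H: 4 × 421 = 1684
  C=C: 1 × 604 = 604
  H-Cl: 1 × 414 = 414
  Σ(broken) = 2702 kJ
Bonds formed (products):
  C-C: 1 × 360 = 360
  C-Cl: 1 × 337 = 337
  C-H: 5 × 421 = 2105
  Σ(formed) = 2802 kJ
ΔH = Σ(broken) − Σ(formed) = 2702 − 2802 = −100 kJ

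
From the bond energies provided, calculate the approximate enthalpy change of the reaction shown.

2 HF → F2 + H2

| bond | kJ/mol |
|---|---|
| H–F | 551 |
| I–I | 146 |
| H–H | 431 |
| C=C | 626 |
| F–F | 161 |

Bonds broken (reactants):
  H–F: 2 × 551 = 1102
  Σ(broken) = 1102 kJ
Bonds formed (products):
  F–F: 1 × 161 = 161
  H–H: 1 × 431 = 431
  Σ(formed) = 592 kJ
ΔH = Σ(broken) − Σ(formed) = 1102 − 592 = +510 kJ

ΔH ≈ +510 kJ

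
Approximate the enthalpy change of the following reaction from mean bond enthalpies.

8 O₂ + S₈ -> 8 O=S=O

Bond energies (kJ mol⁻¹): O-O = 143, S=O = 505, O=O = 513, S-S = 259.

Bonds broken (reactants):
  O=O: 8 × 513 = 4104
  S-S: 8 × 259 = 2072
  Σ(broken) = 6176 kJ
Bonds formed (products):
  S=O: 16 × 505 = 8080
  Σ(formed) = 8080 kJ
ΔH = Σ(broken) − Σ(formed) = 6176 − 8080 = −1904 kJ

ΔH ≈ −1904 kJ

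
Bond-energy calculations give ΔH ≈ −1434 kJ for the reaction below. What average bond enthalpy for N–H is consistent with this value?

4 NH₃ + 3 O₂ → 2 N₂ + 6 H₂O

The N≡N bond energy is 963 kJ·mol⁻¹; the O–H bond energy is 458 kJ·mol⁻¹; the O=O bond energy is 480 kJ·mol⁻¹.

D(N–H) ≈ 379 kJ/mol

Let D be the N–H bond energy.
Σ(broken) = 12×D + 3×480 = 1440 + 12D
Σ(formed) = 2×963 + 12×458 = 7422
ΔH = Σ(broken) − Σ(formed) = (1440 + 12D) − (7422) = −5982 + 12D
Setting this equal to −1434 kJ gives 12D = 4548, so D = 379 kJ/mol.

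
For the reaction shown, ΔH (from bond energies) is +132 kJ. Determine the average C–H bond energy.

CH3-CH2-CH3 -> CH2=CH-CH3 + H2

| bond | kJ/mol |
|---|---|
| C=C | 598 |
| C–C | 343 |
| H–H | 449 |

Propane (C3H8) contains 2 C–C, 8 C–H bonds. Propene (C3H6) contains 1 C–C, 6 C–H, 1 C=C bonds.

Let D be the C–H bond energy.
Σ(broken) = 2×343 + 8×D = 686 + 8D
Σ(formed) = 1×343 + 6×D + 1×598 + 1×449 = 1390 + 6D
ΔH = Σ(broken) − Σ(formed) = (686 + 8D) − (1390 + 6D) = −704 + 2D
Setting this equal to +132 kJ gives 2D = 836, so D = 418 kJ/mol.

D(C–H) ≈ 418 kJ/mol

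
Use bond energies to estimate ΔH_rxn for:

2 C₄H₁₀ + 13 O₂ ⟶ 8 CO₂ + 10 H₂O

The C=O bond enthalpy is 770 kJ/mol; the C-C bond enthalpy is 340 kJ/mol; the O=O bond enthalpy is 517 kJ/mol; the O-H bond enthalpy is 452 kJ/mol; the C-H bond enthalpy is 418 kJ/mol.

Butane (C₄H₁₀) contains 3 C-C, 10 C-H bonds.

ΔH ≈ −4239 kJ

Bonds broken (reactants):
  C-C: 6 × 340 = 2040
  C-H: 20 × 418 = 8360
  O=O: 13 × 517 = 6721
  Σ(broken) = 17121 kJ
Bonds formed (products):
  C=O: 16 × 770 = 12320
  O-H: 20 × 452 = 9040
  Σ(formed) = 21360 kJ
ΔH = Σ(broken) − Σ(formed) = 17121 − 21360 = −4239 kJ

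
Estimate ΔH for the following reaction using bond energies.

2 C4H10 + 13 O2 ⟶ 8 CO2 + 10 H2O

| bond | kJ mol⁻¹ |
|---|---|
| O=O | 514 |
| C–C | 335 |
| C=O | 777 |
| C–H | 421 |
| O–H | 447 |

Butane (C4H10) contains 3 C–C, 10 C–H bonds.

ΔH ≈ −4260 kJ

Bonds broken (reactants):
  C–C: 6 × 335 = 2010
  C–H: 20 × 421 = 8420
  O=O: 13 × 514 = 6682
  Σ(broken) = 17112 kJ
Bonds formed (products):
  C=O: 16 × 777 = 12432
  O–H: 20 × 447 = 8940
  Σ(formed) = 21372 kJ
ΔH = Σ(broken) − Σ(formed) = 17112 − 21372 = −4260 kJ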